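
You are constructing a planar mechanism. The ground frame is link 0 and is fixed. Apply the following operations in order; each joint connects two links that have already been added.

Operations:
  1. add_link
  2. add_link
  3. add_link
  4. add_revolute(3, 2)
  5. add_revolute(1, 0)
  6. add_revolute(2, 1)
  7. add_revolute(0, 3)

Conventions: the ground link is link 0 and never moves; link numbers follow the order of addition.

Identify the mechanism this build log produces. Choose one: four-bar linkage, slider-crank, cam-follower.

links: 4 (incl. ground); joints: 4 revolute, 0 prismatic, 0 higher (cam) pair, forming one closed loop
4 links in a single 4R loop → four-bar linkage

four-bar linkage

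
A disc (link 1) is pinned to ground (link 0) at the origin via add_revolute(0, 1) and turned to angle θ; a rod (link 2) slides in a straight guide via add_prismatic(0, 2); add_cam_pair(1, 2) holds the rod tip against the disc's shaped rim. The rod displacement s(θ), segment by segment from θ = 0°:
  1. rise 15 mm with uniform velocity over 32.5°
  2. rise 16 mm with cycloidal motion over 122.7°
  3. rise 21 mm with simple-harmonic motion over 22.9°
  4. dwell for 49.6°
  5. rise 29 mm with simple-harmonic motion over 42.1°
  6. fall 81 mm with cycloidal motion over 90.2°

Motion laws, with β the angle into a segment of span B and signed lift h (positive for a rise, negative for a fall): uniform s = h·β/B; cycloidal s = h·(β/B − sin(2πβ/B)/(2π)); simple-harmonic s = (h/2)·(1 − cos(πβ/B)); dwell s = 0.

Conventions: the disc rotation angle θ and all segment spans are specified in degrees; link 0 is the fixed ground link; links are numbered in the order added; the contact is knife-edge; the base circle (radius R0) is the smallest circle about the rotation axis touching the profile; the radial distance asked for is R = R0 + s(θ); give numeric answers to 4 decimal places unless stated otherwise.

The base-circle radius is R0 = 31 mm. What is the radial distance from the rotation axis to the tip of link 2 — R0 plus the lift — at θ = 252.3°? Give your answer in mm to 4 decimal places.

segment 1 (0° to 32.5°, uniform, h = 15) is passed completely: s = 0.0000 + (15) = 15.0000
segment 2 (32.5° to 155.2°, cycloidal, h = 16) is passed completely: s = 15.0000 + (16) = 31.0000
segment 3 (155.2° to 178.1°, simple-harmonic, h = 21) is passed completely: s = 31.0000 + (21) = 52.0000
segment 4 (178.1° to 227.7°, dwell): s unchanged at 52.0000
θ = 252.3° falls in segment 5 (227.7° to 269.8°, simple-harmonic, h = 29): β = 252.3 − 227.7 = 24.6°, B = 42.1°; Δs = 29/2·(1 − cos(π·0.5843)) = 18.2964; s = 52.0000 + 18.2964 = 70.2964
R = R0 + s = 31 + 70.2964 = 101.2964

101.2964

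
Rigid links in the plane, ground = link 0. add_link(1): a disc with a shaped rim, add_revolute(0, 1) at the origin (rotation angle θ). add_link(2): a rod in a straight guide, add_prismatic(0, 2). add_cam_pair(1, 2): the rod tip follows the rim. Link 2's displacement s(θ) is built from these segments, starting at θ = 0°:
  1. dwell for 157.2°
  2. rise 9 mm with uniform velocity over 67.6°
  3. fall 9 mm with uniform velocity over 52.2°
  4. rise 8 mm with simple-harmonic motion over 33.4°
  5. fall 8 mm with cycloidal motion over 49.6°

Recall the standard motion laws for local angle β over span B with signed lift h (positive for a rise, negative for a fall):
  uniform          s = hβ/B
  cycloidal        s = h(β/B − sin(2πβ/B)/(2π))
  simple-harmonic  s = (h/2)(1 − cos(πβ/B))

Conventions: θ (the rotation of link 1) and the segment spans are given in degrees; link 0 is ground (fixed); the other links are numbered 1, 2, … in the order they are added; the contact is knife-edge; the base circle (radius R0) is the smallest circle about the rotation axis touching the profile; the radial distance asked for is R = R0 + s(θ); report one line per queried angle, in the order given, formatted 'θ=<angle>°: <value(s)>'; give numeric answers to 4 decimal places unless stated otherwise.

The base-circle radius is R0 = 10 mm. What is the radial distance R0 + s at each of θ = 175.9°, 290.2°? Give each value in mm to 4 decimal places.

segment 1 (0° to 157.2°, dwell): s unchanged at 0.0000
θ = 175.9° falls in segment 2 (157.2° to 224.8°, uniform, h = 9): β = 175.9 − 157.2 = 18.7°, B = 67.6°; Δs = 9·18.7/67.6 = 2.4896; s = 0.0000 + 2.4896 = 2.4896
segment 2 (157.2° to 224.8°, uniform, h = 9) is passed completely: s = 0.0000 + (9) = 9.0000
segment 3 (224.8° to 277°, uniform, h = -9) is passed completely: s = 9.0000 + (-9) = 0.0000
θ = 290.2° falls in segment 4 (277° to 310.4°, simple-harmonic, h = 8): β = 290.2 − 277 = 13.2°, B = 33.4°; Δs = 8/2·(1 − cos(π·0.3952)) = 2.7068; s = 0.0000 + 2.7068 = 2.7068
θ=175.9°: R = R0 + s = 10 + 2.4896 = 12.4896
θ=290.2°: R = R0 + s = 10 + 2.7068 = 12.7068

θ=175.9°: 12.4896
θ=290.2°: 12.7068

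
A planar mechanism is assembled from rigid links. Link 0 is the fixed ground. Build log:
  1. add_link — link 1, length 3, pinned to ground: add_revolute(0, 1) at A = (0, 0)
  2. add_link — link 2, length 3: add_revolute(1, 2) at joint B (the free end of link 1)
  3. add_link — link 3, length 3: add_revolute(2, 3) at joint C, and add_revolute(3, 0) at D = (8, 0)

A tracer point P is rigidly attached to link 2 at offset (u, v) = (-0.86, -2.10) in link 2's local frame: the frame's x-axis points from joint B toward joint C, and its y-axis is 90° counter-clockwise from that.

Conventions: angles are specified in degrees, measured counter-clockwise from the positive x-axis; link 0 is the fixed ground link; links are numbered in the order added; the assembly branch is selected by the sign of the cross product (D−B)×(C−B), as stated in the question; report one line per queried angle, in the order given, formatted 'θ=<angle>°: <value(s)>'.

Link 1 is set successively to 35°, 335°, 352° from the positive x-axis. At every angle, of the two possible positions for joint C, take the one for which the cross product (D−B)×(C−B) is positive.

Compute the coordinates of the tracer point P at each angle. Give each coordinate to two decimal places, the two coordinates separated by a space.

A=(0,0), D=(8.00,0)
θ=35°: B = A + 3.00·(cos35°, sin35°) = (2.4575, 1.7207)
θ=35°: |BD| = 5.8035
θ=35°: circle(B,3.00) ∩ circle(D,3.00): a=2.9018, h=0.7615
θ=35°:   candidates: C₊=(5.4545,1.5876) cross=4.419; C₋=(5.0030,0.1331) cross=-4.419
θ=35°:   branch + wants cross > 0 → take C=(5.4545,1.5876) (cross=4.419)
θ=35°: ex = (C−B)/|BC| = (0.9990,-0.0444); ey = (0.0444,0.9990)
θ=35°: P = B + -0.86·ex + -2.10·ey = (1.5051,-0.3390)
θ=335°: B = A + 3.00·(cos335°, sin335°) = (2.7189, -1.2679)
θ=335°: |BD| = 5.4311
θ=335°: circle(B,3.00) ∩ circle(D,3.00): a=2.7156, h=1.2750
θ=335°:   candidates: C₊=(5.0618,0.6059) cross=6.925; C₋=(5.6571,-1.8737) cross=-6.925
θ=335°:   branch + wants cross > 0 → take C=(5.0618,0.6059) (cross=6.925)
θ=335°: ex = (C−B)/|BC| = (0.7810,0.6246); ey = (-0.6246,0.7810)
θ=335°: P = B + -0.86·ex + -2.10·ey = (3.3589,-3.4450)
θ=352°: B = A + 3.00·(cos352°, sin352°) = (2.9708, -0.4175)
θ=352°: |BD| = 5.0465
θ=352°: circle(B,3.00) ∩ circle(D,3.00): a=2.5232, h=1.6227
θ=352°:   candidates: C₊=(5.3511,1.4084) cross=8.189; C₋=(5.6197,-1.8259) cross=-8.189
θ=352°:   branch + wants cross > 0 → take C=(5.3511,1.4084) (cross=8.189)
θ=352°: ex = (C−B)/|BC| = (0.7934,0.6086); ey = (-0.6086,0.7934)
θ=352°: P = B + -0.86·ex + -2.10·ey = (3.5666,-2.6072)

θ=35°: 1.51 -0.34
θ=335°: 3.36 -3.45
θ=352°: 3.57 -2.61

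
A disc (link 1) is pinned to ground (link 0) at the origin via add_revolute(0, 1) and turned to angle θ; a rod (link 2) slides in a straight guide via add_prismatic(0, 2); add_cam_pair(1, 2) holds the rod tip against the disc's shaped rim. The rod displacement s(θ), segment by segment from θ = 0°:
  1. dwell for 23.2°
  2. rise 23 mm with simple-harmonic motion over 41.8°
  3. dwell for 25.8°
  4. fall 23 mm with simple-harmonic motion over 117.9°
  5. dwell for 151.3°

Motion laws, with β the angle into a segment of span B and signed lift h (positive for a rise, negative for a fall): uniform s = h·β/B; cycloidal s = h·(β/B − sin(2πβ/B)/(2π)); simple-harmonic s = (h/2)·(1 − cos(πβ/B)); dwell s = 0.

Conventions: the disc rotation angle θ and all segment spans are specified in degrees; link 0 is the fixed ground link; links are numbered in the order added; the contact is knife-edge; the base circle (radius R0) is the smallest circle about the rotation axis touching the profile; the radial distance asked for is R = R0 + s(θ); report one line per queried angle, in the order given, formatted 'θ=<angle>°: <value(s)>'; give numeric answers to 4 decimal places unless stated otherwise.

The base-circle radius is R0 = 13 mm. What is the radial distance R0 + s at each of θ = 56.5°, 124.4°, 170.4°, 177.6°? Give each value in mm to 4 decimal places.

segment 1 (0° to 23.2°, dwell): s unchanged at 0.0000
θ = 56.5° falls in segment 2 (23.2° to 65°, simple-harmonic, h = 23): β = 56.5 − 23.2 = 33.3°, B = 41.8°; Δs = 23/2·(1 − cos(π·0.7967)) = 20.7321; s = 0.0000 + 20.7321 = 20.7321
segment 2 (23.2° to 65°, simple-harmonic, h = 23) is passed completely: s = 0.0000 + (23) = 23.0000
segment 3 (65° to 90.8°, dwell): s unchanged at 23.0000
θ = 124.4° falls in segment 4 (90.8° to 208.7°, simple-harmonic, h = -23): β = 124.4 − 90.8 = 33.6°, B = 117.9°; Δs = -23/2·(1 − cos(π·0.2850)) = -4.3094; s = 23.0000 − 4.3094 = 18.6906
θ = 170.4° falls in segment 4 (90.8° to 208.7°, simple-harmonic, h = -23): β = 170.4 − 90.8 = 79.6°, B = 117.9°; Δs = -23/2·(1 − cos(π·0.6751)) = -17.5133; s = 23.0000 − 17.5133 = 5.4867
θ = 177.6° falls in segment 4 (90.8° to 208.7°, simple-harmonic, h = -23): β = 177.6 − 90.8 = 86.8°, B = 117.9°; Δs = -23/2·(1 − cos(π·0.7362)) = -19.2721; s = 23.0000 − 19.2721 = 3.7279
θ=56.5°: R = R0 + s = 13 + 20.7321 = 33.7321
θ=124.4°: R = R0 + s = 13 + 18.6906 = 31.6906
θ=170.4°: R = R0 + s = 13 + 5.4867 = 18.4867
θ=177.6°: R = R0 + s = 13 + 3.7279 = 16.7279

θ=56.5°: 33.7321
θ=124.4°: 31.6906
θ=170.4°: 18.4867
θ=177.6°: 16.7279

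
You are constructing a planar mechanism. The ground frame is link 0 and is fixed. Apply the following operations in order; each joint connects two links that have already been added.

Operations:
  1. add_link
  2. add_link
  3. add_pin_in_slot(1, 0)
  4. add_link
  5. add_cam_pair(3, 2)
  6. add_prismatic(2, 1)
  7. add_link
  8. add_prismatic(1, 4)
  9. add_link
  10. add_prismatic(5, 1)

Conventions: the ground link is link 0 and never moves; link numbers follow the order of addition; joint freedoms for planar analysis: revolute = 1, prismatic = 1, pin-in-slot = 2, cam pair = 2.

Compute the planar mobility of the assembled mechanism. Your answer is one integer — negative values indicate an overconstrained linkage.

ground; <1,0,0>
#1 <2,0,0>
#2 <3,0,0>
PS:1↔0 J2 <3,0,1>
#3 <4,0,1>
C:3↔2 J2 <4,0,2>
P:2↔1 J1 <4,1,2>
#4 <5,1,2>
P:1↔4 J1 <5,2,2>
#5 <6,2,2>
P:5↔1 J1 <6,3,2>
3×5 − 2×3 − 1×2 = 7

M = 7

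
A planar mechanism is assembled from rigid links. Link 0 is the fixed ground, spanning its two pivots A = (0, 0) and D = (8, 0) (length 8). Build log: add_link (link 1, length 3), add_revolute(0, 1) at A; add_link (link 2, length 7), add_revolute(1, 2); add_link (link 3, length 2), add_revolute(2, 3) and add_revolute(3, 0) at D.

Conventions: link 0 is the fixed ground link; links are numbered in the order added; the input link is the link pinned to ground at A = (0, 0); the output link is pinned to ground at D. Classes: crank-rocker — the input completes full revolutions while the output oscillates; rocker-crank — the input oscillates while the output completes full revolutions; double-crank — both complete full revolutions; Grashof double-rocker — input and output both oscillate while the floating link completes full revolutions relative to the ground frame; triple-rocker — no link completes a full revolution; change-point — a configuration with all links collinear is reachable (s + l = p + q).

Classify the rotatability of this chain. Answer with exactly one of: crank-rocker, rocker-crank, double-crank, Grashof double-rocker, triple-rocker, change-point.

lengths: ground=8, input=3, coupler=7, output=2
sorted: s=2 (shortest), l=8 (longest), p+q=10
s + l = 10 vs p + q = 10
s + l = p + q → change-point (collinear configuration reachable)

change-point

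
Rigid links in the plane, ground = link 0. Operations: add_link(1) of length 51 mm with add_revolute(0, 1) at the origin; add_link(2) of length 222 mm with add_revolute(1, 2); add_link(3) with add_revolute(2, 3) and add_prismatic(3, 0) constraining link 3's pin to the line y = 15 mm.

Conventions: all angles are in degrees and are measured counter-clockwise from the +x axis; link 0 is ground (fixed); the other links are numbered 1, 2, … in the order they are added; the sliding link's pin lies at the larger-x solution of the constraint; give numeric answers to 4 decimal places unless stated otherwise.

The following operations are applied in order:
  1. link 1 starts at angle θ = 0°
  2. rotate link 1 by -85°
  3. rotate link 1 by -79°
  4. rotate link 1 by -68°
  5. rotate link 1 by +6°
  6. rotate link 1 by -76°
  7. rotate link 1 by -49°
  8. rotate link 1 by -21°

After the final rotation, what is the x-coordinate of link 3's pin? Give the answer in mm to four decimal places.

geometry: r = 51 mm, L = 222 mm, e = 15 mm; θ starts at 0°
rotate link 1 by -85°: θ ← 0° -85° = -85°
rotate link 1 by -79°: θ ← -85° -79° = -164°
rotate link 1 by -68°: θ ← -164° -68° = -232°
rotate link 1 by +6°: θ ← -232° +6° = -226°
rotate link 1 by -76°: θ ← -226° -76° = -302°
rotate link 1 by -49°: θ ← -302° -49° = -351°
rotate link 1 by -21°: θ ← -351° -21° = -372°
crank pin P = (r cos θ, r sin θ) = (49.885528, -10.603496)
h = r sin θ − e = -10.603496 − 15 = -25.603496
x = r cos θ + √(L² − h²) = 49.885528 + 220.518618 = 270.404146

270.4041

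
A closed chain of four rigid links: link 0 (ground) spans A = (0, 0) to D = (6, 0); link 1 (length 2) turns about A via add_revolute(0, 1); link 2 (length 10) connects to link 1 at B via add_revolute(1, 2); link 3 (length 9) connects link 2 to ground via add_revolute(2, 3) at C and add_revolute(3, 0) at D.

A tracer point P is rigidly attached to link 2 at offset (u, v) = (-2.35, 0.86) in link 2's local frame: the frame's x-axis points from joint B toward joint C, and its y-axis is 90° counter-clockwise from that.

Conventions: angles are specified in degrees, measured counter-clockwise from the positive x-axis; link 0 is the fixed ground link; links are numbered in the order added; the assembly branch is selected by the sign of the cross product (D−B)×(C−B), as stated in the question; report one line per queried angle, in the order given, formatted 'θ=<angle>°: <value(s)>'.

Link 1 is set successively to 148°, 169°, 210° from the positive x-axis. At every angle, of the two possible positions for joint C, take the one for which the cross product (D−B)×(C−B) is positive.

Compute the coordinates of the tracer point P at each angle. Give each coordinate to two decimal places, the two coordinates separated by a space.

A=(0,0), D=(6.00,0)
θ=148°: B = A + 2.00·(cos148°, sin148°) = (-1.6961, 1.0598)
θ=148°: |BD| = 7.7687
θ=148°: circle(B,10.00) ∩ circle(D,9.00): a=5.1072, h=8.5975
θ=148°:   candidates: C₊=(4.5363,8.8802) cross=66.791; C₋=(2.1905,-8.1540) cross=-66.791
θ=148°:   branch + wants cross > 0 → take C=(4.5363,8.8802) (cross=66.791)
θ=148°: ex = (C−B)/|BC| = (0.6232,0.7820); ey = (-0.7820,0.6232)
θ=148°: P = B + -2.35·ex + 0.86·ey = (-3.8333,-0.2420)
θ=169°: B = A + 2.00·(cos169°, sin169°) = (-1.9633, 0.3816)
θ=169°: |BD| = 7.9724
θ=169°: circle(B,10.00) ∩ circle(D,9.00): a=5.1778, h=8.5551
θ=169°:   candidates: C₊=(3.6181,8.6791) cross=68.205; C₋=(2.7991,-8.4116) cross=-68.205
θ=169°:   branch + wants cross > 0 → take C=(3.6181,8.6791) (cross=68.205)
θ=169°: ex = (C−B)/|BC| = (0.5581,0.8297); ey = (-0.8297,0.5581)
θ=169°: P = B + -2.35·ex + 0.86·ey = (-3.9885,-1.0883)
θ=210°: B = A + 2.00·(cos210°, sin210°) = (-1.7321, -1.0000)
θ=210°: |BD| = 7.7964
θ=210°: circle(B,10.00) ∩ circle(D,9.00): a=5.1167, h=8.5918
θ=210°:   candidates: C₊=(2.2404,8.1771) cross=66.986; C₋=(4.4444,-8.8645) cross=-66.986
θ=210°:   branch + wants cross > 0 → take C=(2.2404,8.1771) (cross=66.986)
θ=210°: ex = (C−B)/|BC| = (0.3972,0.9177); ey = (-0.9177,0.3972)
θ=210°: P = B + -2.35·ex + 0.86·ey = (-3.4548,-2.8150)

θ=148°: -3.83 -0.24
θ=169°: -3.99 -1.09
θ=210°: -3.45 -2.81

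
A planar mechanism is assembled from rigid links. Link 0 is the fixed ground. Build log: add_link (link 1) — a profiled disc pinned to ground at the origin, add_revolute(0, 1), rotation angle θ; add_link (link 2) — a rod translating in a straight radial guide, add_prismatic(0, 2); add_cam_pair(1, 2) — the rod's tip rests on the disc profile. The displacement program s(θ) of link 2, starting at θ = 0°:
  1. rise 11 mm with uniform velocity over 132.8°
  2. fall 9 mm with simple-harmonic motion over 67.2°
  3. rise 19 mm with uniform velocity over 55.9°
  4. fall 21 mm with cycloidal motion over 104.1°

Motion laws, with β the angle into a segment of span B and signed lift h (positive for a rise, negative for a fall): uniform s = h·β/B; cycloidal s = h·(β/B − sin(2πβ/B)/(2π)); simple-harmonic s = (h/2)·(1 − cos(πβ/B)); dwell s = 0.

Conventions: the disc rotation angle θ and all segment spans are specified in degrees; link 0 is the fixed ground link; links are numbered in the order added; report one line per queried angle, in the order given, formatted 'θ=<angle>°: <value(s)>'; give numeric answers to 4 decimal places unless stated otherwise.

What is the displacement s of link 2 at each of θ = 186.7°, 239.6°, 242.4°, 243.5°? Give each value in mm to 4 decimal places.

seg 1 [0°–132.8°] uniform, h=11: full span → s += 11 → s = 11.0000
seg 2 [132.8°–200°] simple-harmonic, h=-9: θ=186.7° here. β=53.9, B=67.2. -9/2·(1 − cos(π·0.8021)) = -8.1578 → s = 2.8422
seg 2 [132.8°–200°] simple-harmonic, h=-9: full span → s += -9 → s = 2.0000
seg 3 [200°–255.9°] uniform, h=19: θ=239.6° here. β=39.6, B=55.9. 19·39.6/55.9 = 13.4597 → s = 15.4597
seg 3 [200°–255.9°] uniform, h=19: θ=242.4° here. β=42.4, B=55.9. 19·42.4/55.9 = 14.4114 → s = 16.4114
seg 3 [200°–255.9°] uniform, h=19: θ=243.5° here. β=43.5, B=55.9. 19·43.5/55.9 = 14.7853 → s = 16.7853

θ=186.7°: 2.8422
θ=239.6°: 15.4597
θ=242.4°: 16.4114
θ=243.5°: 16.7853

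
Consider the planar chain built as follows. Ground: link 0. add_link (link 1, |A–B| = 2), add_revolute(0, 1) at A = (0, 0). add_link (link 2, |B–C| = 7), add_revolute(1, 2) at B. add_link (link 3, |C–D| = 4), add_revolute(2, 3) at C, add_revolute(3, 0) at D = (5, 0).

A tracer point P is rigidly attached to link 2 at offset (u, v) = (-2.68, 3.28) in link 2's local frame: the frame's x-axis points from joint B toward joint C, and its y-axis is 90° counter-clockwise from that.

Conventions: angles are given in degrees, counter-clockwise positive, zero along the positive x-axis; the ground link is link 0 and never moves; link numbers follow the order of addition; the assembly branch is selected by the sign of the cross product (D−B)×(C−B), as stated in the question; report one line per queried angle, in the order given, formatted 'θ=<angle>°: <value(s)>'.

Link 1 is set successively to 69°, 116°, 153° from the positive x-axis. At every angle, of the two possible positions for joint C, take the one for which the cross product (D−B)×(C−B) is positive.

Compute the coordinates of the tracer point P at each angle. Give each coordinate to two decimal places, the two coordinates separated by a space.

A=(0,0), D=(5.00,0)
θ=69°: B = A + 2.00·(cos69°, sin69°) = (0.7167, 1.8672)
θ=69°: |BD| = 4.6725
θ=69°: circle(B,7.00) ∩ circle(D,4.00): a=5.8675, h=3.8173
θ=69°:   candidates: C₊=(7.6209,3.0218) cross=17.837; C₋=(4.5700,-3.9768) cross=-17.837
θ=69°:   branch + wants cross > 0 → take C=(7.6209,3.0218) (cross=17.837)
θ=69°: ex = (C−B)/|BC| = (0.9863,0.1649); ey = (-0.1649,0.9863)
θ=69°: P = B + -2.68·ex + 3.28·ey = (-2.4676,4.6602)
θ=116°: B = A + 2.00·(cos116°, sin116°) = (-0.8767, 1.7976)
θ=116°: |BD| = 6.1455
θ=116°: circle(B,7.00) ∩ circle(D,4.00): a=5.7576, h=3.9811
θ=116°:   candidates: C₊=(5.7936,3.9205) cross=24.466; C₋=(3.4646,-3.6936) cross=-24.466
θ=116°:   branch + wants cross > 0 → take C=(5.7936,3.9205) (cross=24.466)
θ=116°: ex = (C−B)/|BC| = (0.9529,0.3033); ey = (-0.3033,0.9529)
θ=116°: P = B + -2.68·ex + 3.28·ey = (-4.4253,4.1103)
θ=153°: B = A + 2.00·(cos153°, sin153°) = (-1.7820, 0.9080)
θ=153°: |BD| = 6.8425
θ=153°: circle(B,7.00) ∩ circle(D,4.00): a=5.8327, h=3.8704
θ=153°:   candidates: C₊=(4.5127,3.9702) cross=26.483; C₋=(3.4855,-3.7022) cross=-26.483
θ=153°:   branch + wants cross > 0 → take C=(4.5127,3.9702) (cross=26.483)
θ=153°: ex = (C−B)/|BC| = (0.8992,0.4375); ey = (-0.4375,0.8992)
θ=153°: P = B + -2.68·ex + 3.28·ey = (-5.6268,2.6851)

θ=69°: -2.47 4.66
θ=116°: -4.43 4.11
θ=153°: -5.63 2.69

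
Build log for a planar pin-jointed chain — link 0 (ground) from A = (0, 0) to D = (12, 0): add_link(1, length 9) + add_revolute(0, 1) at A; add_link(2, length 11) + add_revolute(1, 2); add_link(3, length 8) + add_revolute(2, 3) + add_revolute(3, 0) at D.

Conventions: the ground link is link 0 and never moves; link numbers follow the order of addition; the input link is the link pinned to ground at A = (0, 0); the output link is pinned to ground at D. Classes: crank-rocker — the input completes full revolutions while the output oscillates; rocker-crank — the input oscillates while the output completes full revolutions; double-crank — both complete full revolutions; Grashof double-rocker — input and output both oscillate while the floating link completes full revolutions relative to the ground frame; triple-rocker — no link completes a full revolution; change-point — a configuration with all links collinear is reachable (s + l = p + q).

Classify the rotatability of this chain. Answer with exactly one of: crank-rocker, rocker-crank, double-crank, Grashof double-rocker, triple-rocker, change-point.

lengths: ground=12, input=9, coupler=11, output=8
sorted: s=8 (shortest), l=12 (longest), p+q=20
s + l = 20 vs p + q = 20
s + l = p + q → change-point (collinear configuration reachable)

change-point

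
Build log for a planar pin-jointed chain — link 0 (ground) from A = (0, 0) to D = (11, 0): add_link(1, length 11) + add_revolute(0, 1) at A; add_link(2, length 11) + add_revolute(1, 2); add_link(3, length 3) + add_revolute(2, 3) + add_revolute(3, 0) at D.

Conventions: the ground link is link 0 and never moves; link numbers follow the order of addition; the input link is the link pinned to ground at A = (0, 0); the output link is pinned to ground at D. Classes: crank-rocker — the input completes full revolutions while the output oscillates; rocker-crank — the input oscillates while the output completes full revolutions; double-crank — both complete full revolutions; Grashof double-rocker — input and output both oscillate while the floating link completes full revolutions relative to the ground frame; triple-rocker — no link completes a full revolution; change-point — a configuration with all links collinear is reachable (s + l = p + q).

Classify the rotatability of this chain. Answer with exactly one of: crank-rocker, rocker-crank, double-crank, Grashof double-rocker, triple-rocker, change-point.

lengths: ground=11, input=11, coupler=11, output=3
sorted: s=3 (shortest), l=11 (longest), p+q=22
s + l = 14 vs p + q = 22
s + l < p + q (Grashof) with shortest = output link → rocker-crank

rocker-crank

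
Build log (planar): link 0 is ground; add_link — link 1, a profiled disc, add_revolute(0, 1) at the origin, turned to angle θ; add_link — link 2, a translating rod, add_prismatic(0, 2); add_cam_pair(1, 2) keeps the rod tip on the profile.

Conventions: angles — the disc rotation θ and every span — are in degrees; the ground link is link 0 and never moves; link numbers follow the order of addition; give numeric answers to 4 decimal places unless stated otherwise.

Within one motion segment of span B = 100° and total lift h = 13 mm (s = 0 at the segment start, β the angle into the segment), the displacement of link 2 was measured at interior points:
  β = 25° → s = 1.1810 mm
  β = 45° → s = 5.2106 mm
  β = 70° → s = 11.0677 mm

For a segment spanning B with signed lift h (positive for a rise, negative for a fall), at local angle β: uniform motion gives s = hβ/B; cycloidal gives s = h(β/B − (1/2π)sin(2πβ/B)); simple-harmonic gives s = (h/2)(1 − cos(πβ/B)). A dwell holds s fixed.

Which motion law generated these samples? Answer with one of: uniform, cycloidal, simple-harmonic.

candidates at β/B = r: uniform s = h·r (linear in β); cycloidal s = h·(r − sin(2πr)/(2π)); simple-harmonic s = (h/2)(1 − cos(πr))
β=25°: printed 1.1810 | uniform 3.2500, cycloidal 1.1810, simple-harmonic 1.9038
β=45°: printed 5.2106 | uniform 5.8500, cycloidal 5.2106, simple-harmonic 5.4832
β=70°: printed 11.0677 | uniform 9.1000, cycloidal 11.0677, simple-harmonic 10.3206
only one law matches every sample → cycloidal

cycloidal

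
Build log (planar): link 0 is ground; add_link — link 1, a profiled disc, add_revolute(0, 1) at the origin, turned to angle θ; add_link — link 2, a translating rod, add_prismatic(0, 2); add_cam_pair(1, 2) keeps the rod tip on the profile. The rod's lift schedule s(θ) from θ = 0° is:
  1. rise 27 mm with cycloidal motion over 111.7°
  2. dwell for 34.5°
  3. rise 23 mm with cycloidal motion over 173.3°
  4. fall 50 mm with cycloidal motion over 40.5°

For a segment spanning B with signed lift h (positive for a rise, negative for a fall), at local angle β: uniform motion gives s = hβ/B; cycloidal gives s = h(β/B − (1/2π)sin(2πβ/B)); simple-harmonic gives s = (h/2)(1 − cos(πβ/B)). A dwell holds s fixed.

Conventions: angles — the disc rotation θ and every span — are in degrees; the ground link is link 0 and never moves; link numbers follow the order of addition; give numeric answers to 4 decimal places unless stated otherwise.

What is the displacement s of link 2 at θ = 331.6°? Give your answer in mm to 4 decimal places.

seg 1 [0°–111.7°] cycloidal, h=27: full span → s += 27 → s = 27.0000
seg 2 [111.7°–146.2°] dwell: s stays 27.0000
seg 3 [146.2°–319.5°] cycloidal, h=23: full span → s += 23 → s = 50.0000
seg 4 [319.5°–360°] cycloidal, h=-50: θ=331.6° here. β=12.1, B=40.5. -50·(0.2988 − sin(2π·0.2988)/(2π)) = -7.3512 → s = 42.6488

42.6488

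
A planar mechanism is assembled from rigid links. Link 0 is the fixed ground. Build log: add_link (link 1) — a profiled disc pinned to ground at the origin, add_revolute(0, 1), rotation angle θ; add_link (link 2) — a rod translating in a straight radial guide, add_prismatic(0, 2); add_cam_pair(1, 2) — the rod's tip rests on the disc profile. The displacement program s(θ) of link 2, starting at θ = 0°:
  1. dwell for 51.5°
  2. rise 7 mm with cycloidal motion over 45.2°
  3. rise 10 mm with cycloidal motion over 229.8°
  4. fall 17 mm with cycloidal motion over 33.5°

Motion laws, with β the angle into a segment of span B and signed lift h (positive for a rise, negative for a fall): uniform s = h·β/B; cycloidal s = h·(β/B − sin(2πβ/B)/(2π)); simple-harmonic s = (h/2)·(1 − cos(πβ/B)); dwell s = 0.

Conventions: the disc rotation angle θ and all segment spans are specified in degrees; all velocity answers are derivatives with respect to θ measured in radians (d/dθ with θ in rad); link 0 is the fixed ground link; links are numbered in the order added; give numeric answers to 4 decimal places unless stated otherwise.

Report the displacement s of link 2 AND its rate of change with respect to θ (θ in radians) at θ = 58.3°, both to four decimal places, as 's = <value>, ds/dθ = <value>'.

seg 1 [0°–51.5°] dwell: s stays 0.0000
seg 2 [51.5°–96.7°] cycloidal, h=7: θ=58.3° here. β=6.8, B=45.2. 7·(0.1504 − sin(2π·0.1504)/(2π)) = 0.1500 → s = 0.1500
velocity in seg [51.5°–96.7°] (cycloidal), θ in radians: β = 6.8° = 0.1187 rad, B = 45.2° = 0.7889 rad; ds/dθ = (h/B)(1 − cos(2πβ/B)) = (7/0.7889)(1 − cos(2π·0.1504)) = 3.677658 mm/rad

s = 0.1500, ds/dθ = 3.6777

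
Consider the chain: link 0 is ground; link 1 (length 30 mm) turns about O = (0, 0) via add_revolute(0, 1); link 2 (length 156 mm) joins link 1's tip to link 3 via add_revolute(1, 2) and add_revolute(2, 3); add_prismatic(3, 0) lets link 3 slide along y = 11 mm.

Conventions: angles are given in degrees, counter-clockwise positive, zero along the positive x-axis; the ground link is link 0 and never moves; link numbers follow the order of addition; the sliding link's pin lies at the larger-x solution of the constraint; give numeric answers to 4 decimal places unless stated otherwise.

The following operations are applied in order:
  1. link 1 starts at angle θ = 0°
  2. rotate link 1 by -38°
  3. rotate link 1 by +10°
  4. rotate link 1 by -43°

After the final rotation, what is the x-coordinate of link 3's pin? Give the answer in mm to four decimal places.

geometry: r = 30 mm, L = 156 mm, e = 11 mm; θ starts at 0°
rotate link 1 by -38°: θ ← 0° -38° = -38°
rotate link 1 by +10°: θ ← -38° +10° = -28°
rotate link 1 by -43°: θ ← -28° -43° = -71°
crank pin P = (r cos θ, r sin θ) = (9.767045, -28.365557)
h = r sin θ − e = -28.365557 − 11 = -39.365557
x = r cos θ + √(L² − h²) = 9.767045 + 150.951492 = 160.718537

160.7185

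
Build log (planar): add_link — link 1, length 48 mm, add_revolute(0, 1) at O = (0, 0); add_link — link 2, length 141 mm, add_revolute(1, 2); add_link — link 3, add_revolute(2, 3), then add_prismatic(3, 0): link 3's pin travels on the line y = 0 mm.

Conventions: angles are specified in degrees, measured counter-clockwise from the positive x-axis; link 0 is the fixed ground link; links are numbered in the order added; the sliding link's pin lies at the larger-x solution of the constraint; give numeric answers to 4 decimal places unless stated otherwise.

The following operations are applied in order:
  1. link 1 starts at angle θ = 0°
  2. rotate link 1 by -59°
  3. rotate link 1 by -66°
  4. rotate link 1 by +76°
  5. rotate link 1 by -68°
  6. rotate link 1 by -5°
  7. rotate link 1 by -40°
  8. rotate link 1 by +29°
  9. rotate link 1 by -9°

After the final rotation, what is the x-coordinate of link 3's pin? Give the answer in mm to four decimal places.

geometry: r = 48 mm, L = 141 mm, e = 0 mm; θ starts at 0°
rotate link 1 by -59°: θ ← 0° -59° = -59°
rotate link 1 by -66°: θ ← -59° -66° = -125°
rotate link 1 by +76°: θ ← -125° +76° = -49°
rotate link 1 by -68°: θ ← -49° -68° = -117°
rotate link 1 by -5°: θ ← -117° -5° = -122°
rotate link 1 by -40°: θ ← -122° -40° = -162°
rotate link 1 by +29°: θ ← -162° +29° = -133°
rotate link 1 by -9°: θ ← -133° -9° = -142°
crank pin P = (r cos θ, r sin θ) = (-37.824516, -29.551751)
h = r sin θ − e = -29.551751 − 0 = -29.551751
x = r cos θ + √(L² − h²) = -37.824516 + 137.868394 = 100.043878

100.0439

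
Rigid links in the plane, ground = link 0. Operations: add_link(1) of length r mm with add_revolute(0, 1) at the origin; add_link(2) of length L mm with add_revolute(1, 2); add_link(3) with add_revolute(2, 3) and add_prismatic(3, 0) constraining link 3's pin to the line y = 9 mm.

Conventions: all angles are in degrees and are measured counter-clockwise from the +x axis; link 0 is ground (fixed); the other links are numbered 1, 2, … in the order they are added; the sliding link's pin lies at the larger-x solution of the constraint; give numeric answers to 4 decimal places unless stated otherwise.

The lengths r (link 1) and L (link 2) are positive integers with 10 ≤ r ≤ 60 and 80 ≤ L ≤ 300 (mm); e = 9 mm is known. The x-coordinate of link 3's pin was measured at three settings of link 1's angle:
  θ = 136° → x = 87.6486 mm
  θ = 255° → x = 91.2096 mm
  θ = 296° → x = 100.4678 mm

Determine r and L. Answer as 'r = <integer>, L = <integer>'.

constraint per measurement: (x − r cos θ)² + (r sin θ − e)² = L²
subtracting the θ₁ and θ₂ equations cancels the r² and L² terms:
r = (x₁² − x₂²) / (2[(x₁cos θ₁ + e sin θ₁) − (x₂cos θ₂ + e sin θ₂)]) = 12.9998 → r = 13
L² = (x₁ − r cos θ₁)² + (r sin θ₁ − e)² = 9409.0043 → L = 97.0000 → L = 97
check at θ₃=296°: x = 100.4678 (printed 100.4678) ✓

r = 13, L = 97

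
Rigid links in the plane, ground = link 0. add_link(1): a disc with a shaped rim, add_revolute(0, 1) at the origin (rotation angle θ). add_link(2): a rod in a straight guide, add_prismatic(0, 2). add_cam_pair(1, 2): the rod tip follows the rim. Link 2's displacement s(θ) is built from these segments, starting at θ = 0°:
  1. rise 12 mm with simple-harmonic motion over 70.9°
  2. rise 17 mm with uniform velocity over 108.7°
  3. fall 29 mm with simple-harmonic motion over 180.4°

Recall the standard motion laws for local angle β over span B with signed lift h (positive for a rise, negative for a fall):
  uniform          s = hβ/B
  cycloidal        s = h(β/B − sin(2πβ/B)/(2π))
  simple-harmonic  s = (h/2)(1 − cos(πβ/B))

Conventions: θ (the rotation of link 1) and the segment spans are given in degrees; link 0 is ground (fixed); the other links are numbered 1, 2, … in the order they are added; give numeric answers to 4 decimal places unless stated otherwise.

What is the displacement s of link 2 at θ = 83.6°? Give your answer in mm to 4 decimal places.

segment 1 (0° to 70.9°, simple-harmonic, h = 12) is passed completely: s = 0.0000 + (12) = 12.0000
θ = 83.6° falls in segment 2 (70.9° to 179.6°, uniform, h = 17): β = 83.6 − 70.9 = 12.7°, B = 108.7°; Δs = 17·12.7/108.7 = 1.9862; s = 12.0000 + 1.9862 = 13.9862

13.9862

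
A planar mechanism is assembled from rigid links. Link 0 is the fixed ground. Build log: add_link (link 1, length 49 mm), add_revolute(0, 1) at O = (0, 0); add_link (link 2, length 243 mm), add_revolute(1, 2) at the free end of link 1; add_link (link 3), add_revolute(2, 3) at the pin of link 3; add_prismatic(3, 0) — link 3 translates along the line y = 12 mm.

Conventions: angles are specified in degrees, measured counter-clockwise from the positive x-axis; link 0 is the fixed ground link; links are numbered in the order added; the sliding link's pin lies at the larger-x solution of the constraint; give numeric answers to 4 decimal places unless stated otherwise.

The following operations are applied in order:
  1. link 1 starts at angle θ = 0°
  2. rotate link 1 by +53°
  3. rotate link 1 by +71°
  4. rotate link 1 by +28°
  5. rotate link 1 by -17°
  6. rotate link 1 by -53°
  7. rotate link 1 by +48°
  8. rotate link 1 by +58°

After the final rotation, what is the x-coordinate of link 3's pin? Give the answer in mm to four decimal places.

geometry: r = 49 mm, L = 243 mm, e = 12 mm; θ starts at 0°
rotate link 1 by +53°: θ ← 0° +53° = 53°
rotate link 1 by +71°: θ ← 53° +71° = 124°
rotate link 1 by +28°: θ ← 124° +28° = 152°
rotate link 1 by -17°: θ ← 152° -17° = 135°
rotate link 1 by -53°: θ ← 135° -53° = 82°
rotate link 1 by +48°: θ ← 82° +48° = 130°
rotate link 1 by +58°: θ ← 130° +58° = 188°
crank pin P = (r cos θ, r sin θ) = (-48.523135, -6.819482)
h = r sin θ − e = -6.819482 − 12 = -18.819482
x = r cos θ + √(L² − h²) = -48.523135 + 242.270153 = 193.747018

193.7470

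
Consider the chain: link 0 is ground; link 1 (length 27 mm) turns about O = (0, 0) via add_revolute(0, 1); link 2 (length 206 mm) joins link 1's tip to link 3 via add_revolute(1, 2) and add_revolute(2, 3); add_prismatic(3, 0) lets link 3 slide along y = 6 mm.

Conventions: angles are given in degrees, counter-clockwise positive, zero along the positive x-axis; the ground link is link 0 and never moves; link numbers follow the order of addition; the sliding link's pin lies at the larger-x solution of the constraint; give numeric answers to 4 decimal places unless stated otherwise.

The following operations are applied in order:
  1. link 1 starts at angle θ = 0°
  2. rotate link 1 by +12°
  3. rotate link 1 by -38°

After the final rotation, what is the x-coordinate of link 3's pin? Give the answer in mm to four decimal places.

geometry: r = 27 mm, L = 206 mm, e = 6 mm; θ starts at 0°
rotate link 1 by +12°: θ ← 0° +12° = 12°
rotate link 1 by -38°: θ ← 12° -38° = -26°
crank pin P = (r cos θ, r sin θ) = (24.267439, -11.836021)
h = r sin θ − e = -11.836021 − 6 = -17.836021
x = r cos θ + √(L² − h²) = 24.267439 + 205.226403 = 229.493842

229.4938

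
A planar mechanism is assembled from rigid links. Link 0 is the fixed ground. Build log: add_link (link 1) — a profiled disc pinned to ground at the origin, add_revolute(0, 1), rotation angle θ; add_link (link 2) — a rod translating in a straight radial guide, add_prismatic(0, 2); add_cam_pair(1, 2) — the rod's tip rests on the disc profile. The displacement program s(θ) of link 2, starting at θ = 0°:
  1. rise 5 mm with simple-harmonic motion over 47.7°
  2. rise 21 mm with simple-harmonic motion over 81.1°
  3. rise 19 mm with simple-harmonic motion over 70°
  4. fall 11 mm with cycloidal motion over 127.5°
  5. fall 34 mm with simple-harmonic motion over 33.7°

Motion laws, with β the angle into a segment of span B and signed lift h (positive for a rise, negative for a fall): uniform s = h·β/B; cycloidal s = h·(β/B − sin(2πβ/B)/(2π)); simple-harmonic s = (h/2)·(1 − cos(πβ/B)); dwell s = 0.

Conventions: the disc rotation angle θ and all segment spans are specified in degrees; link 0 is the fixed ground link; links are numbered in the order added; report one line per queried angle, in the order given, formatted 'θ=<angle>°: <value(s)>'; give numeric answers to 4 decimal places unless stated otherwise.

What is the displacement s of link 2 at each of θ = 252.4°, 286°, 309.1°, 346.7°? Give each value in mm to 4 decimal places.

seg 1 [0°–47.7°] simple-harmonic, h=5: full span → s += 5 → s = 5.0000
seg 2 [47.7°–128.8°] simple-harmonic, h=21: full span → s += 21 → s = 26.0000
seg 3 [128.8°–198.8°] simple-harmonic, h=19: full span → s += 19 → s = 45.0000
seg 4 [198.8°–326.3°] cycloidal, h=-11: θ=252.4° here. β=53.6, B=127.5. -11·(0.4204 − sin(2π·0.4204)/(2π)) = -3.7847 → s = 41.2153
seg 4 [198.8°–326.3°] cycloidal, h=-11: θ=286° here. β=87.2, B=127.5. -11·(0.6839 − sin(2π·0.6839)/(2π)) = -9.1251 → s = 35.8749
seg 4 [198.8°–326.3°] cycloidal, h=-11: θ=309.1° here. β=110.3, B=127.5. -11·(0.8651 − sin(2π·0.8651)/(2π)) = -10.8286 → s = 34.1714
seg 4 [198.8°–326.3°] cycloidal, h=-11: full span → s += -11 → s = 34.0000
seg 5 [326.3°–360°] simple-harmonic, h=-34: θ=346.7° here. β=20.4, B=33.7. -34/2·(1 − cos(π·0.6053)) = -22.5238 → s = 11.4762

θ=252.4°: 41.2153
θ=286°: 35.8749
θ=309.1°: 34.1714
θ=346.7°: 11.4762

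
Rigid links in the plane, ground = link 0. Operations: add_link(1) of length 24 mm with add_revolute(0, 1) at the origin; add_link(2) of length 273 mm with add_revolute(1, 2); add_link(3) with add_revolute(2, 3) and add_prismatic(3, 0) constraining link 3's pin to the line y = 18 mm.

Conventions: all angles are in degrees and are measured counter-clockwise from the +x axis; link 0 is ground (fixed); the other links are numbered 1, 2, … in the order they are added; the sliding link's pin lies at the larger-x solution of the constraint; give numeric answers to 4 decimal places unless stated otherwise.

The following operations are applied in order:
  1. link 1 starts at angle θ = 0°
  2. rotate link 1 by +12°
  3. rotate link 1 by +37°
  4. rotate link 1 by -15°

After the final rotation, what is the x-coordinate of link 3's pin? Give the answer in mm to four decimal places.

geometry: r = 24 mm, L = 273 mm, e = 18 mm; θ starts at 0°
rotate link 1 by +12°: θ ← 0° +12° = 12°
rotate link 1 by +37°: θ ← 12° +37° = 49°
rotate link 1 by -15°: θ ← 49° -15° = 34°
crank pin P = (r cos θ, r sin θ) = (19.896902, 13.420630)
h = r sin θ − e = 13.420630 − 18 = -4.579370
x = r cos θ + √(L² − h²) = 19.896902 + 272.961590 = 292.858491

292.8585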